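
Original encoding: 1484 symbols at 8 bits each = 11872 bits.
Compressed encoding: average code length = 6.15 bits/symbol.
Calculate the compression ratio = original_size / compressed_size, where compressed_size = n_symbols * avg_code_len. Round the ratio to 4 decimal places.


original_size = n_symbols * orig_bits = 1484 * 8 = 11872 bits
compressed_size = n_symbols * avg_code_len = 1484 * 6.15 = 9126.6 bits
ratio = original_size / compressed_size = 11872 / 9126.6 = 1.3008

Compression ratio = 1.3008


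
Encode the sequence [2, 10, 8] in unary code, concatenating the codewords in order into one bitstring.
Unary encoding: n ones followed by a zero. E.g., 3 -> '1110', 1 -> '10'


Encode each number as n ones followed by a terminating 0:
  2 -> 110 (3 bits)
  10 -> 11111111110 (11 bits)
  8 -> 111111110 (9 bits)
Total length = 3 + 11 + 9 = 23 bits.

Unary([2, 10, 8]) = 11011111111110111111110 (23 bits)


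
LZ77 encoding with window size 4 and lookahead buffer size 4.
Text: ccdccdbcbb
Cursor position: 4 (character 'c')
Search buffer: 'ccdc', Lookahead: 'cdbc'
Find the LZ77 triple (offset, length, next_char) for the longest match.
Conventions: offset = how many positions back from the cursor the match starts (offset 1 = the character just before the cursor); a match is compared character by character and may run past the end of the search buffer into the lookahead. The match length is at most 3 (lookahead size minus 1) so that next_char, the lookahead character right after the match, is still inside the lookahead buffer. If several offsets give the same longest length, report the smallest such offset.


Try each offset into the search buffer:
  offset=1 (pos 3, char 'c'): match length 1
  offset=2 (pos 2, char 'd'): match length 0
  offset=3 (pos 1, char 'c'): match length 2
  offset=4 (pos 0, char 'c'): match length 1
Longest match has length 2 at offset 3.
next_char = character at position 4 + 2 = 6 -> 'b'

Best match: offset=3, length=2 (matching 'cd' starting at position 1)
LZ77 triple: (3, 2, 'b')


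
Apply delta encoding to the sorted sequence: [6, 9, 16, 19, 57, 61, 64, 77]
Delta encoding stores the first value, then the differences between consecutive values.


First value: 6
Deltas:
  9 - 6 = 3
  16 - 9 = 7
  19 - 16 = 3
  57 - 19 = 38
  61 - 57 = 4
  64 - 61 = 3
  77 - 64 = 13


Delta encoded: [6, 3, 7, 3, 38, 4, 3, 13]


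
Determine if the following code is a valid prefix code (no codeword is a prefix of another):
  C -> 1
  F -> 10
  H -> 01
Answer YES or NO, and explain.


Checking each pair (does one codeword prefix another?):
  C='1' vs F='10': prefix -- VIOLATION

NO -- this is NOT a valid prefix code. C (1) is a prefix of F (10).


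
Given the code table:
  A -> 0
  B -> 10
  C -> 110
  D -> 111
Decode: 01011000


Decoding:
0 -> A
10 -> B
110 -> C
0 -> A
0 -> A


Result: ABCAA


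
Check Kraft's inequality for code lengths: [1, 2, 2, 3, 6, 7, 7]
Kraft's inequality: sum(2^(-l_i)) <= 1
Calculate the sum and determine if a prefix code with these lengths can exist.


Sum = 2^(-1) + 2^(-2) + 2^(-2) + 2^(-3) + 2^(-6) + 2^(-7) + 2^(-7)
    = 0.5 + 0.25 + 0.25 + 0.125 + 0.015625 + 0.0078125 + 0.0078125
    = 148/128 = 1.15625
Since 1.15625 > 1, Kraft's inequality is NOT satisfied.
A prefix code with these lengths CANNOT exist.

Kraft sum = 1.15625. Not satisfied.


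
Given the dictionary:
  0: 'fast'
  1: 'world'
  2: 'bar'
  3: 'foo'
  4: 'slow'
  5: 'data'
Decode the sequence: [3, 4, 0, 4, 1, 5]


Look up each index in the dictionary:
  3 -> 'foo'
  4 -> 'slow'
  0 -> 'fast'
  4 -> 'slow'
  1 -> 'world'
  5 -> 'data'

Decoded: "foo slow fast slow world data"


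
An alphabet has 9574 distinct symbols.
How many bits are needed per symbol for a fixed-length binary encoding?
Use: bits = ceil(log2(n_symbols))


log2(9574) = 13.2249
Bracket: 2^13 = 8192 < 9574 <= 2^14 = 16384
So ceil(log2(9574)) = 14

bits = ceil(log2(9574)) = ceil(13.2249) = 14 bits


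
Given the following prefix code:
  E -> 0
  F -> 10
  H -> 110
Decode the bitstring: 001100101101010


Decoding step by step:
Bits 0 -> E
Bits 0 -> E
Bits 110 -> H
Bits 0 -> E
Bits 10 -> F
Bits 110 -> H
Bits 10 -> F
Bits 10 -> F


Decoded message: EEHEFHFF


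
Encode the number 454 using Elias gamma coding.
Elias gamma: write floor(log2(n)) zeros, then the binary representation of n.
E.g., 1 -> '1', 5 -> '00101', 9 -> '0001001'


num_bits = floor(log2(454)) + 1 = 9
leading_zeros = num_bits - 1 = 8
binary(454) = 111000110

Elias gamma(454) = '00000000' + '111000110' = 00000000111000110 (17 bits)


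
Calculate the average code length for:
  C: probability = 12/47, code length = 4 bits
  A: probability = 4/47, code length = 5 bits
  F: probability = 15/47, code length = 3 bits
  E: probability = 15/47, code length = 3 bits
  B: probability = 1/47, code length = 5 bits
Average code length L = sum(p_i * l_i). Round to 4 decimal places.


Weighted contributions p_i * l_i:
  C: (12/47) * 4 = 48/47
  A: (4/47) * 5 = 20/47
  F: (15/47) * 3 = 45/47
  E: (15/47) * 3 = 45/47
  B: (1/47) * 5 = 5/47
Sum = (48 + 20 + 45 + 45 + 5)/47 = 163/47

L = 163/47 = 3.4681 bits/symbol


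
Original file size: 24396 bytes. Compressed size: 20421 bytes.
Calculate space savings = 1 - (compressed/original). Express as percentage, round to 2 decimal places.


ratio = compressed/original = 20421/24396 = 0.837063
savings = 1 - ratio = 1 - 0.837063 = 0.162937
as a percentage: 0.162937 * 100 = 16.29%

Space savings = 1 - 20421/24396 = 16.29%


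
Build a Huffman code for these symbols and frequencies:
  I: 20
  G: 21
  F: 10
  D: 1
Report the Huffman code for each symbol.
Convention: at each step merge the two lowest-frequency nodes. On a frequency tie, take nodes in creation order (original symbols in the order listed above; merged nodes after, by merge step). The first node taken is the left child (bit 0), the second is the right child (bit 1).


Huffman tree construction:
Step 1: Merge D(1) + F(10) = 11
Step 2: Merge (D+F)(11) + I(20) = 31
Step 3: Merge G(21) + ((D+F)+I)(31) = 52
Read each symbol's code off the tree from the root (left child = 0, right child = 1).

Codes:
  I: 11 (length 2)
  G: 0 (length 1)
  F: 101 (length 3)
  D: 100 (length 3)
Average code length: 94/52 = 1.8077 bits/symbol


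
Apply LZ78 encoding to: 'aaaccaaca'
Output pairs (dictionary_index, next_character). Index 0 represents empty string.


LZ78 encoding steps:
Dictionary: {0: ''}
Step 1: w='' (idx 0), next='a' -> output (0, 'a'), add 'a' as idx 1
Step 2: w='a' (idx 1), next='a' -> output (1, 'a'), add 'aa' as idx 2
Step 3: w='' (idx 0), next='c' -> output (0, 'c'), add 'c' as idx 3
Step 4: w='c' (idx 3), next='a' -> output (3, 'a'), add 'ca' as idx 4
Step 5: w='a' (idx 1), next='c' -> output (1, 'c'), add 'ac' as idx 5
Step 6: w='a' (idx 1), end of input -> output (1, '')


Encoded: [(0, 'a'), (1, 'a'), (0, 'c'), (3, 'a'), (1, 'c'), (1, '')]


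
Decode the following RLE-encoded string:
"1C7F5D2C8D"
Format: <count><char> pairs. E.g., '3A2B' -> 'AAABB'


Expanding each <count><char> pair:
  1C -> 'C'
  7F -> 'FFFFFFF'
  5D -> 'DDDDD'
  2C -> 'CC'
  8D -> 'DDDDDDDD'

Decoded = CFFFFFFFDDDDDCCDDDDDDDD


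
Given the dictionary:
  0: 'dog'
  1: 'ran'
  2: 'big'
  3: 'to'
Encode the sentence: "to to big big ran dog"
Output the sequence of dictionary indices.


Look up each word in the dictionary:
  'to' -> 3
  'to' -> 3
  'big' -> 2
  'big' -> 2
  'ran' -> 1
  'dog' -> 0

Encoded: [3, 3, 2, 2, 1, 0]


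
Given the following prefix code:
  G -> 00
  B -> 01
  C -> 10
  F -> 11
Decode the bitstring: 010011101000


Decoding step by step:
Bits 01 -> B
Bits 00 -> G
Bits 11 -> F
Bits 10 -> C
Bits 10 -> C
Bits 00 -> G


Decoded message: BGFCCG


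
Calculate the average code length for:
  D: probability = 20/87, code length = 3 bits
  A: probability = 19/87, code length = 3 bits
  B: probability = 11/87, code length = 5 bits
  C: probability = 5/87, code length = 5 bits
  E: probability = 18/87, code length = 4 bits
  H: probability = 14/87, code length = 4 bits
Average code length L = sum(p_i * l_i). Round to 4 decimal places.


Weighted contributions p_i * l_i:
  D: (20/87) * 3 = 60/87
  A: (19/87) * 3 = 57/87
  B: (11/87) * 5 = 55/87
  C: (5/87) * 5 = 25/87
  E: (18/87) * 4 = 72/87
  H: (14/87) * 4 = 56/87
Sum = (60 + 57 + 55 + 25 + 72 + 56)/87 = 325/87

L = 325/87 = 3.7356 bits/symbol


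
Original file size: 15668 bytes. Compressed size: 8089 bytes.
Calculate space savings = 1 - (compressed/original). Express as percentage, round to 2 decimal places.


ratio = compressed/original = 8089/15668 = 0.516275
savings = 1 - ratio = 1 - 0.516275 = 0.483725
as a percentage: 0.483725 * 100 = 48.37%

Space savings = 1 - 8089/15668 = 48.37%


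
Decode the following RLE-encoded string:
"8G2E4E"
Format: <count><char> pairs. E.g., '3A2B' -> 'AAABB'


Expanding each <count><char> pair:
  8G -> 'GGGGGGGG'
  2E -> 'EE'
  4E -> 'EEEE'

Decoded = GGGGGGGGEEEEEE


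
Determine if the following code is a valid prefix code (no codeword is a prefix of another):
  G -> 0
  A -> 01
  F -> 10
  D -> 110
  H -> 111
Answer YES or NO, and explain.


Checking each pair (does one codeword prefix another?):
  G='0' vs A='01': prefix -- VIOLATION

NO -- this is NOT a valid prefix code. G (0) is a prefix of A (01).


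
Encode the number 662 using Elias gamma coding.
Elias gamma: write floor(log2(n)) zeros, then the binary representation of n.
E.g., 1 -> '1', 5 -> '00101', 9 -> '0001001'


num_bits = floor(log2(662)) + 1 = 10
leading_zeros = num_bits - 1 = 9
binary(662) = 1010010110

Elias gamma(662) = '000000000' + '1010010110' = 0000000001010010110 (19 bits)


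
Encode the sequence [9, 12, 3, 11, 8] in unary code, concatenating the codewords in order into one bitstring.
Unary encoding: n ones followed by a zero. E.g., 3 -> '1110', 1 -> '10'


Encode each number as n ones followed by a terminating 0:
  9 -> 1111111110 (10 bits)
  12 -> 1111111111110 (13 bits)
  3 -> 1110 (4 bits)
  11 -> 111111111110 (12 bits)
  8 -> 111111110 (9 bits)
Total length = 10 + 13 + 4 + 12 + 9 = 48 bits.

Unary([9, 12, 3, 11, 8]) = 111111111011111111111101110111111111110111111110 (48 bits)


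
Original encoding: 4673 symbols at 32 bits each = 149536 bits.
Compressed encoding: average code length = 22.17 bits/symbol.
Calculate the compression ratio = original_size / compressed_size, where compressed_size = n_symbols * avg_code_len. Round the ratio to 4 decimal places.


original_size = n_symbols * orig_bits = 4673 * 32 = 149536 bits
compressed_size = n_symbols * avg_code_len = 4673 * 22.17 = 103600.41 bits
ratio = original_size / compressed_size = 149536 / 103600.41 = 1.4434

Compression ratio = 1.4434


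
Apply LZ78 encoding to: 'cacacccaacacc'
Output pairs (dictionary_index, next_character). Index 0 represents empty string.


LZ78 encoding steps:
Dictionary: {0: ''}
Step 1: w='' (idx 0), next='c' -> output (0, 'c'), add 'c' as idx 1
Step 2: w='' (idx 0), next='a' -> output (0, 'a'), add 'a' as idx 2
Step 3: w='c' (idx 1), next='a' -> output (1, 'a'), add 'ca' as idx 3
Step 4: w='c' (idx 1), next='c' -> output (1, 'c'), add 'cc' as idx 4
Step 5: w='ca' (idx 3), next='a' -> output (3, 'a'), add 'caa' as idx 5
Step 6: w='ca' (idx 3), next='c' -> output (3, 'c'), add 'cac' as idx 6
Step 7: w='c' (idx 1), end of input -> output (1, '')


Encoded: [(0, 'c'), (0, 'a'), (1, 'a'), (1, 'c'), (3, 'a'), (3, 'c'), (1, '')]


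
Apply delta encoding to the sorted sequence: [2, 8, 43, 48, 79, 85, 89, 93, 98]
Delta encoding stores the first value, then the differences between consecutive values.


First value: 2
Deltas:
  8 - 2 = 6
  43 - 8 = 35
  48 - 43 = 5
  79 - 48 = 31
  85 - 79 = 6
  89 - 85 = 4
  93 - 89 = 4
  98 - 93 = 5


Delta encoded: [2, 6, 35, 5, 31, 6, 4, 4, 5]


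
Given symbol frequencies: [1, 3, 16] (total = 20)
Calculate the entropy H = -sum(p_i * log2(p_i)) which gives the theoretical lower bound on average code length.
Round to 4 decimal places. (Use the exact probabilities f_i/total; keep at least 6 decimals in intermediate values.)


Per-symbol terms -p_i * log2(p_i) with p_i = f_i/20:
  p = 1/20 = 0.050000: log2(p) = -4.321928, -p*log2(p) = 0.216096
  p = 3/20 = 0.150000: log2(p) = -2.736966, -p*log2(p) = 0.410545
  p = 16/20 = 0.800000: log2(p) = -0.321928, -p*log2(p) = 0.257542
H = 0.216096 + 0.410545 + 0.257542 = 0.884183

H = 0.8842 bits/symbol


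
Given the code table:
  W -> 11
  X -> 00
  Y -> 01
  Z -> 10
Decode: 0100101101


Decoding:
01 -> Y
00 -> X
10 -> Z
11 -> W
01 -> Y


Result: YXZWY


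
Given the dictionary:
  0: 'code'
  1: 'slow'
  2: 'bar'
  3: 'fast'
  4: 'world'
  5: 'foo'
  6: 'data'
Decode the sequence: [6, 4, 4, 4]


Look up each index in the dictionary:
  6 -> 'data'
  4 -> 'world'
  4 -> 'world'
  4 -> 'world'

Decoded: "data world world world"


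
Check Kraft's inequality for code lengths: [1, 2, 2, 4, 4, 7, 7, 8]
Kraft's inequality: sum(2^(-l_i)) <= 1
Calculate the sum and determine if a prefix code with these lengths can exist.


Sum = 2^(-1) + 2^(-2) + 2^(-2) + 2^(-4) + 2^(-4) + 2^(-7) + 2^(-7) + 2^(-8)
    = 0.5 + 0.25 + 0.25 + 0.0625 + 0.0625 + 0.0078125 + 0.0078125 + 0.00390625
    = 293/256 = 1.14453125
Since 1.14453125 > 1, Kraft's inequality is NOT satisfied.
A prefix code with these lengths CANNOT exist.

Kraft sum = 1.14453125. Not satisfied.


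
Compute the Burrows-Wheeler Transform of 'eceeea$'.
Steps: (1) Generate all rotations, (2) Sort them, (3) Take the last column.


Rotations (sorted):
  0: $eceeea -> last char: a
  1: a$eceee -> last char: e
  2: ceeea$e -> last char: e
  3: ea$ecee -> last char: e
  4: eceeea$ -> last char: $
  5: eea$ece -> last char: e
  6: eeea$ec -> last char: c


BWT = aeee$ec


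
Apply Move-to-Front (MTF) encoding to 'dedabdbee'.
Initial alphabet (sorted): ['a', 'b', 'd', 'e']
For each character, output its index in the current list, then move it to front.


MTF encoding:
'd': index 2 in ['a', 'b', 'd', 'e'] -> ['d', 'a', 'b', 'e']
'e': index 3 in ['d', 'a', 'b', 'e'] -> ['e', 'd', 'a', 'b']
'd': index 1 in ['e', 'd', 'a', 'b'] -> ['d', 'e', 'a', 'b']
'a': index 2 in ['d', 'e', 'a', 'b'] -> ['a', 'd', 'e', 'b']
'b': index 3 in ['a', 'd', 'e', 'b'] -> ['b', 'a', 'd', 'e']
'd': index 2 in ['b', 'a', 'd', 'e'] -> ['d', 'b', 'a', 'e']
'b': index 1 in ['d', 'b', 'a', 'e'] -> ['b', 'd', 'a', 'e']
'e': index 3 in ['b', 'd', 'a', 'e'] -> ['e', 'b', 'd', 'a']
'e': index 0 in ['e', 'b', 'd', 'a'] -> ['e', 'b', 'd', 'a']


Output: [2, 3, 1, 2, 3, 2, 1, 3, 0]


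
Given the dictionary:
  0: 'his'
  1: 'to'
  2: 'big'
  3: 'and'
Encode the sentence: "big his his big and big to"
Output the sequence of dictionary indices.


Look up each word in the dictionary:
  'big' -> 2
  'his' -> 0
  'his' -> 0
  'big' -> 2
  'and' -> 3
  'big' -> 2
  'to' -> 1

Encoded: [2, 0, 0, 2, 3, 2, 1]


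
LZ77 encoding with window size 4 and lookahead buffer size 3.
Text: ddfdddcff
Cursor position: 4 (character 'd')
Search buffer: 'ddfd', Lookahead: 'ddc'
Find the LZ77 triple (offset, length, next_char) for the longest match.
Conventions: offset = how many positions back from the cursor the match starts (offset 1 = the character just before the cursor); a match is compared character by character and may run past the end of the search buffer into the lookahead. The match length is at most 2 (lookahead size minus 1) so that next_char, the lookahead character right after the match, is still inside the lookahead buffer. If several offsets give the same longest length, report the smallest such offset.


Try each offset into the search buffer:
  offset=1 (pos 3, char 'd'): match length 2
  offset=2 (pos 2, char 'f'): match length 0
  offset=3 (pos 1, char 'd'): match length 1
  offset=4 (pos 0, char 'd'): match length 2
Longest match has length 2, found at offsets 1, 4; take the smallest, offset 1.
next_char = character at position 4 + 2 = 6 -> 'c'

Best match: offset=1, length=2 (matching 'dd' starting at position 3)
LZ77 triple: (1, 2, 'c')


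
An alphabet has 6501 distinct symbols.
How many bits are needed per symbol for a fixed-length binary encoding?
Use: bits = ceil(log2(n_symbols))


log2(6501) = 12.6664
Bracket: 2^12 = 4096 < 6501 <= 2^13 = 8192
So ceil(log2(6501)) = 13

bits = ceil(log2(6501)) = ceil(12.6664) = 13 bits


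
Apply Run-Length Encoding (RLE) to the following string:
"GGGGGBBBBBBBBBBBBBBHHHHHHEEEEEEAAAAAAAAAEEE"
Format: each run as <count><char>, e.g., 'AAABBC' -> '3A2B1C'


Scanning runs left to right:
  i=0: run of 'G' x 5 -> '5G'
  i=5: run of 'B' x 14 -> '14B'
  i=19: run of 'H' x 6 -> '6H'
  i=25: run of 'E' x 6 -> '6E'
  i=31: run of 'A' x 9 -> '9A'
  i=40: run of 'E' x 3 -> '3E'

RLE = 5G14B6H6E9A3E


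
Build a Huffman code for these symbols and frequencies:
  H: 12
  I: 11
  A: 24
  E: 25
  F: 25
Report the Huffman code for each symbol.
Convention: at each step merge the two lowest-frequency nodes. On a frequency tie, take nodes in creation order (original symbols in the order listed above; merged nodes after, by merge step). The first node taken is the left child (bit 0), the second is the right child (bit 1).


Huffman tree construction:
Step 1: Merge I(11) + H(12) = 23
Step 2: Merge (I+H)(23) + A(24) = 47
Step 3: Merge E(25) + F(25) = 50
Step 4: Merge ((I+H)+A)(47) + (E+F)(50) = 97
Read each symbol's code off the tree from the root (left child = 0, right child = 1).

Codes:
  H: 001 (length 3)
  I: 000 (length 3)
  A: 01 (length 2)
  E: 10 (length 2)
  F: 11 (length 2)
Average code length: 217/97 = 2.2371 bits/symbol


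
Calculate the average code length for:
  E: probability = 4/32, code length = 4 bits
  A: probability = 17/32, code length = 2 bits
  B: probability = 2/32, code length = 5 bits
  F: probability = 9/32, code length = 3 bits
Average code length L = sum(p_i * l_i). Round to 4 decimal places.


Weighted contributions p_i * l_i:
  E: (4/32) * 4 = 16/32
  A: (17/32) * 2 = 34/32
  B: (2/32) * 5 = 10/32
  F: (9/32) * 3 = 27/32
Sum = (16 + 34 + 10 + 27)/32 = 87/32

L = 87/32 = 2.7188 bits/symbol


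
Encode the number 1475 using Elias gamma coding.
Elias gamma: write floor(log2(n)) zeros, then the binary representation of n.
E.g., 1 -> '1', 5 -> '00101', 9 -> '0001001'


num_bits = floor(log2(1475)) + 1 = 11
leading_zeros = num_bits - 1 = 10
binary(1475) = 10111000011

Elias gamma(1475) = '0000000000' + '10111000011' = 000000000010111000011 (21 bits)


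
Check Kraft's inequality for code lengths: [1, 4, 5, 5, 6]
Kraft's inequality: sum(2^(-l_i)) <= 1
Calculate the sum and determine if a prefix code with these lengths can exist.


Sum = 2^(-1) + 2^(-4) + 2^(-5) + 2^(-5) + 2^(-6)
    = 0.5 + 0.0625 + 0.03125 + 0.03125 + 0.015625
    = 41/64 = 0.640625
Since 0.640625 <= 1, Kraft's inequality IS satisfied.
A prefix code with these lengths CAN exist.

Kraft sum = 0.640625. Satisfied.


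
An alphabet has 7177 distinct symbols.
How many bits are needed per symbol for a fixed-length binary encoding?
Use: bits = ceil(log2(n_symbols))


log2(7177) = 12.8092
Bracket: 2^12 = 4096 < 7177 <= 2^13 = 8192
So ceil(log2(7177)) = 13

bits = ceil(log2(7177)) = ceil(12.8092) = 13 bits


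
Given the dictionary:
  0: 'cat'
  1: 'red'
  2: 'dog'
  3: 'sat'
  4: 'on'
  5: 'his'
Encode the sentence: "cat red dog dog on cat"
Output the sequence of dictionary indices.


Look up each word in the dictionary:
  'cat' -> 0
  'red' -> 1
  'dog' -> 2
  'dog' -> 2
  'on' -> 4
  'cat' -> 0

Encoded: [0, 1, 2, 2, 4, 0]


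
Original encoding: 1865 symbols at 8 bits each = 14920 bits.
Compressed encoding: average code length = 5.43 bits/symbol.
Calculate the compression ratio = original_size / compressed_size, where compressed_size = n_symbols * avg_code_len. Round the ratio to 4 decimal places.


original_size = n_symbols * orig_bits = 1865 * 8 = 14920 bits
compressed_size = n_symbols * avg_code_len = 1865 * 5.43 = 10126.95 bits
ratio = original_size / compressed_size = 14920 / 10126.95 = 1.4733

Compression ratio = 1.4733


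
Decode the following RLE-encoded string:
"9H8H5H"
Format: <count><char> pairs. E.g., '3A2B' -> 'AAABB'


Expanding each <count><char> pair:
  9H -> 'HHHHHHHHH'
  8H -> 'HHHHHHHH'
  5H -> 'HHHHH'

Decoded = HHHHHHHHHHHHHHHHHHHHHH


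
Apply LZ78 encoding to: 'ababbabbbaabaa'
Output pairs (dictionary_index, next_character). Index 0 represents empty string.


LZ78 encoding steps:
Dictionary: {0: ''}
Step 1: w='' (idx 0), next='a' -> output (0, 'a'), add 'a' as idx 1
Step 2: w='' (idx 0), next='b' -> output (0, 'b'), add 'b' as idx 2
Step 3: w='a' (idx 1), next='b' -> output (1, 'b'), add 'ab' as idx 3
Step 4: w='b' (idx 2), next='a' -> output (2, 'a'), add 'ba' as idx 4
Step 5: w='b' (idx 2), next='b' -> output (2, 'b'), add 'bb' as idx 5
Step 6: w='ba' (idx 4), next='a' -> output (4, 'a'), add 'baa' as idx 6
Step 7: w='baa' (idx 6), end of input -> output (6, '')


Encoded: [(0, 'a'), (0, 'b'), (1, 'b'), (2, 'a'), (2, 'b'), (4, 'a'), (6, '')]


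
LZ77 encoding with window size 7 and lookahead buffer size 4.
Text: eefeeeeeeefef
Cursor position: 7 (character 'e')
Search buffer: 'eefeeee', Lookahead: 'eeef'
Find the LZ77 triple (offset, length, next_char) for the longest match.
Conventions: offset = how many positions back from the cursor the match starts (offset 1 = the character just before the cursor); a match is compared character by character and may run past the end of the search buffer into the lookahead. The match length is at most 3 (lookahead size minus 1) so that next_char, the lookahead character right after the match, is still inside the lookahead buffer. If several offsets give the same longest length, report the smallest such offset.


Try each offset into the search buffer:
  offset=1 (pos 6, char 'e'): match length 3
  offset=2 (pos 5, char 'e'): match length 3
  offset=3 (pos 4, char 'e'): match length 3
  offset=4 (pos 3, char 'e'): match length 3
  offset=5 (pos 2, char 'f'): match length 0
  offset=6 (pos 1, char 'e'): match length 1
  offset=7 (pos 0, char 'e'): match length 2
Longest match has length 3, found at offsets 1, 2, 3, 4; take the smallest, offset 1.
next_char = character at position 7 + 3 = 10 -> 'f'

Best match: offset=1, length=3 (matching 'eee' starting at position 6)
LZ77 triple: (1, 3, 'f')


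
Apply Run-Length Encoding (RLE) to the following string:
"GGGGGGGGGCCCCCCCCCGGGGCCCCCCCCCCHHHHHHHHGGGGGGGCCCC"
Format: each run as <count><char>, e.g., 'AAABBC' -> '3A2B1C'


Scanning runs left to right:
  i=0: run of 'G' x 9 -> '9G'
  i=9: run of 'C' x 9 -> '9C'
  i=18: run of 'G' x 4 -> '4G'
  i=22: run of 'C' x 10 -> '10C'
  i=32: run of 'H' x 8 -> '8H'
  i=40: run of 'G' x 7 -> '7G'
  i=47: run of 'C' x 4 -> '4C'

RLE = 9G9C4G10C8H7G4C


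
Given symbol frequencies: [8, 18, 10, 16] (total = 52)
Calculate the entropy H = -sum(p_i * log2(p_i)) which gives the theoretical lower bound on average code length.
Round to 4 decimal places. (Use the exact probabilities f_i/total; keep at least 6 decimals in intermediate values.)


Per-symbol terms -p_i * log2(p_i) with p_i = f_i/52:
  p = 8/52 = 0.153846: log2(p) = -2.700440, -p*log2(p) = 0.415452
  p = 18/52 = 0.346154: log2(p) = -1.530515, -p*log2(p) = 0.529794
  p = 10/52 = 0.192308: log2(p) = -2.378512, -p*log2(p) = 0.457406
  p = 16/52 = 0.307692: log2(p) = -1.700440, -p*log2(p) = 0.523212
H = 0.415452 + 0.529794 + 0.457406 + 0.523212 = 1.925864

H = 1.9259 bits/symbol


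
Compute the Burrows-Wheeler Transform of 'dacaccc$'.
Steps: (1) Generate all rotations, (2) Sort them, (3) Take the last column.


Rotations (sorted):
  0: $dacaccc -> last char: c
  1: acaccc$d -> last char: d
  2: accc$dac -> last char: c
  3: c$dacacc -> last char: c
  4: caccc$da -> last char: a
  5: cc$dacac -> last char: c
  6: ccc$daca -> last char: a
  7: dacaccc$ -> last char: $


BWT = cdccaca$


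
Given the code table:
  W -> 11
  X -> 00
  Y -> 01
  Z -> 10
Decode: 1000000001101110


Decoding:
10 -> Z
00 -> X
00 -> X
00 -> X
01 -> Y
10 -> Z
11 -> W
10 -> Z


Result: ZXXXYZWZ


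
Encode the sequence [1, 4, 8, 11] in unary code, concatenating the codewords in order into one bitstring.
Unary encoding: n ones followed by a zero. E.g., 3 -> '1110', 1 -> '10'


Encode each number as n ones followed by a terminating 0:
  1 -> 10 (2 bits)
  4 -> 11110 (5 bits)
  8 -> 111111110 (9 bits)
  11 -> 111111111110 (12 bits)
Total length = 2 + 5 + 9 + 12 = 28 bits.

Unary([1, 4, 8, 11]) = 1011110111111110111111111110 (28 bits)


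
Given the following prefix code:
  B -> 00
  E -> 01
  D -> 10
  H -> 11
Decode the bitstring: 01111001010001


Decoding step by step:
Bits 01 -> E
Bits 11 -> H
Bits 10 -> D
Bits 01 -> E
Bits 01 -> E
Bits 00 -> B
Bits 01 -> E


Decoded message: EHDEEBE


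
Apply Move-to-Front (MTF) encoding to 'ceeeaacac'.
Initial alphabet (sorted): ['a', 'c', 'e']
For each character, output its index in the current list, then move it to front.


MTF encoding:
'c': index 1 in ['a', 'c', 'e'] -> ['c', 'a', 'e']
'e': index 2 in ['c', 'a', 'e'] -> ['e', 'c', 'a']
'e': index 0 in ['e', 'c', 'a'] -> ['e', 'c', 'a']
'e': index 0 in ['e', 'c', 'a'] -> ['e', 'c', 'a']
'a': index 2 in ['e', 'c', 'a'] -> ['a', 'e', 'c']
'a': index 0 in ['a', 'e', 'c'] -> ['a', 'e', 'c']
'c': index 2 in ['a', 'e', 'c'] -> ['c', 'a', 'e']
'a': index 1 in ['c', 'a', 'e'] -> ['a', 'c', 'e']
'c': index 1 in ['a', 'c', 'e'] -> ['c', 'a', 'e']


Output: [1, 2, 0, 0, 2, 0, 2, 1, 1]


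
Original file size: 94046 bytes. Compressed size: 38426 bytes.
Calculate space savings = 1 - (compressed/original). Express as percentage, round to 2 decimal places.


ratio = compressed/original = 38426/94046 = 0.408587
savings = 1 - ratio = 1 - 0.408587 = 0.591413
as a percentage: 0.591413 * 100 = 59.14%

Space savings = 1 - 38426/94046 = 59.14%


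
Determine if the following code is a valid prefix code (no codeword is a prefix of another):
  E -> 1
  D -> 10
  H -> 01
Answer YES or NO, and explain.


Checking each pair (does one codeword prefix another?):
  E='1' vs D='10': prefix -- VIOLATION

NO -- this is NOT a valid prefix code. E (1) is a prefix of D (10).


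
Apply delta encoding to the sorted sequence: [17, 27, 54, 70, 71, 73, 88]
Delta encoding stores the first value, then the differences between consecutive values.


First value: 17
Deltas:
  27 - 17 = 10
  54 - 27 = 27
  70 - 54 = 16
  71 - 70 = 1
  73 - 71 = 2
  88 - 73 = 15


Delta encoded: [17, 10, 27, 16, 1, 2, 15]


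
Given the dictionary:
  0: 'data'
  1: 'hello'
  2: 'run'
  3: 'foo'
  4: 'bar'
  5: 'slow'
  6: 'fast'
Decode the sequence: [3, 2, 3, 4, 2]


Look up each index in the dictionary:
  3 -> 'foo'
  2 -> 'run'
  3 -> 'foo'
  4 -> 'bar'
  2 -> 'run'

Decoded: "foo run foo bar run"


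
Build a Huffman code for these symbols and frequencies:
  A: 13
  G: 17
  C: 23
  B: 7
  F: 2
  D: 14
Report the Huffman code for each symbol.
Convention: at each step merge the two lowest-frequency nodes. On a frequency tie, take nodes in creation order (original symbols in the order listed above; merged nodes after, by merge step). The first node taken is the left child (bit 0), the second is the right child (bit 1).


Huffman tree construction:
Step 1: Merge F(2) + B(7) = 9
Step 2: Merge (F+B)(9) + A(13) = 22
Step 3: Merge D(14) + G(17) = 31
Step 4: Merge ((F+B)+A)(22) + C(23) = 45
Step 5: Merge (D+G)(31) + (((F+B)+A)+C)(45) = 76
Read each symbol's code off the tree from the root (left child = 0, right child = 1).

Codes:
  A: 101 (length 3)
  G: 01 (length 2)
  C: 11 (length 2)
  B: 1001 (length 4)
  F: 1000 (length 4)
  D: 00 (length 2)
Average code length: 183/76 = 2.4079 bits/symbol


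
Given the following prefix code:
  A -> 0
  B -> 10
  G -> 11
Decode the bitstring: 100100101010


Decoding step by step:
Bits 10 -> B
Bits 0 -> A
Bits 10 -> B
Bits 0 -> A
Bits 10 -> B
Bits 10 -> B
Bits 10 -> B


Decoded message: BABABBB


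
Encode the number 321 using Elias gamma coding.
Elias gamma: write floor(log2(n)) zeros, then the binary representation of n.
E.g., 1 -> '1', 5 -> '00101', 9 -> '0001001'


num_bits = floor(log2(321)) + 1 = 9
leading_zeros = num_bits - 1 = 8
binary(321) = 101000001

Elias gamma(321) = '00000000' + '101000001' = 00000000101000001 (17 bits)


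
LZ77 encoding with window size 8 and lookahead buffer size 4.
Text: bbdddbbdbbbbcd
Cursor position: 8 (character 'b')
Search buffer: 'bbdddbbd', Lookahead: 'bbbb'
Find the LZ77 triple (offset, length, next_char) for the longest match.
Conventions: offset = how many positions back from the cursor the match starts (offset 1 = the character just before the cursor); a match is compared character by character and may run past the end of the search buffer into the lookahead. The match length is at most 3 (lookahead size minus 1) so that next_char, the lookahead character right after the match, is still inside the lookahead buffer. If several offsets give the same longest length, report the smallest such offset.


Try each offset into the search buffer:
  offset=1 (pos 7, char 'd'): match length 0
  offset=2 (pos 6, char 'b'): match length 1
  offset=3 (pos 5, char 'b'): match length 2
  offset=4 (pos 4, char 'd'): match length 0
  offset=5 (pos 3, char 'd'): match length 0
  offset=6 (pos 2, char 'd'): match length 0
  offset=7 (pos 1, char 'b'): match length 1
  offset=8 (pos 0, char 'b'): match length 2
Longest match has length 2, found at offsets 3, 8; take the smallest, offset 3.
next_char = character at position 8 + 2 = 10 -> 'b'

Best match: offset=3, length=2 (matching 'bb' starting at position 5)
LZ77 triple: (3, 2, 'b')


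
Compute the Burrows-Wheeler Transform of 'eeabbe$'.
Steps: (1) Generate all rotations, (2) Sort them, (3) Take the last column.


Rotations (sorted):
  0: $eeabbe -> last char: e
  1: abbe$ee -> last char: e
  2: bbe$eea -> last char: a
  3: be$eeab -> last char: b
  4: e$eeabb -> last char: b
  5: eabbe$e -> last char: e
  6: eeabbe$ -> last char: $


BWT = eeabbe$


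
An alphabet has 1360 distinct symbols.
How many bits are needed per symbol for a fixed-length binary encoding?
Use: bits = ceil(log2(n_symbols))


log2(1360) = 10.4094
Bracket: 2^10 = 1024 < 1360 <= 2^11 = 2048
So ceil(log2(1360)) = 11

bits = ceil(log2(1360)) = ceil(10.4094) = 11 bits


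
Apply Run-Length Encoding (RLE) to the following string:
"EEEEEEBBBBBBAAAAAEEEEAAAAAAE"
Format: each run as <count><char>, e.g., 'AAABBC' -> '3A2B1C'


Scanning runs left to right:
  i=0: run of 'E' x 6 -> '6E'
  i=6: run of 'B' x 6 -> '6B'
  i=12: run of 'A' x 5 -> '5A'
  i=17: run of 'E' x 4 -> '4E'
  i=21: run of 'A' x 6 -> '6A'
  i=27: run of 'E' x 1 -> '1E'

RLE = 6E6B5A4E6A1E


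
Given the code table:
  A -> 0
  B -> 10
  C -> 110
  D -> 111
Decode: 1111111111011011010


Decoding:
111 -> D
111 -> D
111 -> D
10 -> B
110 -> C
110 -> C
10 -> B


Result: DDDBCCB


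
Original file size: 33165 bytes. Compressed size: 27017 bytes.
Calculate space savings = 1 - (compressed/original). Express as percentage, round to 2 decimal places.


ratio = compressed/original = 27017/33165 = 0.814624
savings = 1 - ratio = 1 - 0.814624 = 0.185376
as a percentage: 0.185376 * 100 = 18.54%

Space savings = 1 - 27017/33165 = 18.54%


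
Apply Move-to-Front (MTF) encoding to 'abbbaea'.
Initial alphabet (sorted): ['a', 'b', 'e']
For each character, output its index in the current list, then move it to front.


MTF encoding:
'a': index 0 in ['a', 'b', 'e'] -> ['a', 'b', 'e']
'b': index 1 in ['a', 'b', 'e'] -> ['b', 'a', 'e']
'b': index 0 in ['b', 'a', 'e'] -> ['b', 'a', 'e']
'b': index 0 in ['b', 'a', 'e'] -> ['b', 'a', 'e']
'a': index 1 in ['b', 'a', 'e'] -> ['a', 'b', 'e']
'e': index 2 in ['a', 'b', 'e'] -> ['e', 'a', 'b']
'a': index 1 in ['e', 'a', 'b'] -> ['a', 'e', 'b']


Output: [0, 1, 0, 0, 1, 2, 1]


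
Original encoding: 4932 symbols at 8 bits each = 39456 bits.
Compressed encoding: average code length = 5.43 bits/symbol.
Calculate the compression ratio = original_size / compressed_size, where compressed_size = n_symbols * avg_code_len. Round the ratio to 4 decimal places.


original_size = n_symbols * orig_bits = 4932 * 8 = 39456 bits
compressed_size = n_symbols * avg_code_len = 4932 * 5.43 = 26780.76 bits
ratio = original_size / compressed_size = 39456 / 26780.76 = 1.4733

Compression ratio = 1.4733


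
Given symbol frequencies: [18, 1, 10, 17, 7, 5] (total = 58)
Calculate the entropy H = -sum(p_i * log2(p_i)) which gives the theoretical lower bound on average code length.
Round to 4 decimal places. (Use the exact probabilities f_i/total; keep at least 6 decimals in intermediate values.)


Per-symbol terms -p_i * log2(p_i) with p_i = f_i/58:
  p = 18/58 = 0.310345: log2(p) = -1.688056, -p*log2(p) = 0.523879
  p = 1/58 = 0.017241: log2(p) = -5.857981, -p*log2(p) = 0.101000
  p = 10/58 = 0.172414: log2(p) = -2.536053, -p*log2(p) = 0.437251
  p = 17/58 = 0.293103: log2(p) = -1.770518, -p*log2(p) = 0.518945
  p = 7/58 = 0.120690: log2(p) = -3.050626, -p*log2(p) = 0.368179
  p = 5/58 = 0.086207: log2(p) = -3.536053, -p*log2(p) = 0.304832
H = 0.523879 + 0.101000 + 0.437251 + 0.518945 + 0.368179 + 0.304832 = 2.254086

H = 2.2541 bits/symbol


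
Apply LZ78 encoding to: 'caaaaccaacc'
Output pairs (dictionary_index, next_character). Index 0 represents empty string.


LZ78 encoding steps:
Dictionary: {0: ''}
Step 1: w='' (idx 0), next='c' -> output (0, 'c'), add 'c' as idx 1
Step 2: w='' (idx 0), next='a' -> output (0, 'a'), add 'a' as idx 2
Step 3: w='a' (idx 2), next='a' -> output (2, 'a'), add 'aa' as idx 3
Step 4: w='a' (idx 2), next='c' -> output (2, 'c'), add 'ac' as idx 4
Step 5: w='c' (idx 1), next='a' -> output (1, 'a'), add 'ca' as idx 5
Step 6: w='ac' (idx 4), next='c' -> output (4, 'c'), add 'acc' as idx 6


Encoded: [(0, 'c'), (0, 'a'), (2, 'a'), (2, 'c'), (1, 'a'), (4, 'c')]


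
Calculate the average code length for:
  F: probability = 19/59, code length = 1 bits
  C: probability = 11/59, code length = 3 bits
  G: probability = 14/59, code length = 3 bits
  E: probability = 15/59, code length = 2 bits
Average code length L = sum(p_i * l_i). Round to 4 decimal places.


Weighted contributions p_i * l_i:
  F: (19/59) * 1 = 19/59
  C: (11/59) * 3 = 33/59
  G: (14/59) * 3 = 42/59
  E: (15/59) * 2 = 30/59
Sum = (19 + 33 + 42 + 30)/59 = 124/59

L = 124/59 = 2.1017 bits/symbol


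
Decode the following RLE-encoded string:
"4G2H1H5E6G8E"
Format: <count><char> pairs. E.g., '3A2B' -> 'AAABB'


Expanding each <count><char> pair:
  4G -> 'GGGG'
  2H -> 'HH'
  1H -> 'H'
  5E -> 'EEEEE'
  6G -> 'GGGGGG'
  8E -> 'EEEEEEEE'

Decoded = GGGGHHHEEEEEGGGGGGEEEEEEEE


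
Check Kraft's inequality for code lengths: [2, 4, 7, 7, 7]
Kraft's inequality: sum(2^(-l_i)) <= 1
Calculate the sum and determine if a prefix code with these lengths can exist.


Sum = 2^(-2) + 2^(-4) + 2^(-7) + 2^(-7) + 2^(-7)
    = 0.25 + 0.0625 + 0.0078125 + 0.0078125 + 0.0078125
    = 43/128 = 0.3359375
Since 0.3359375 <= 1, Kraft's inequality IS satisfied.
A prefix code with these lengths CAN exist.

Kraft sum = 0.3359375. Satisfied.


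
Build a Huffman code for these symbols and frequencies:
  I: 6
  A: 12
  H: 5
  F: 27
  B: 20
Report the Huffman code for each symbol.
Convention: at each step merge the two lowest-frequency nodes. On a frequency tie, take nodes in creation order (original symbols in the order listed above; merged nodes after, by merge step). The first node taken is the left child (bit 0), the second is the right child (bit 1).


Huffman tree construction:
Step 1: Merge H(5) + I(6) = 11
Step 2: Merge (H+I)(11) + A(12) = 23
Step 3: Merge B(20) + ((H+I)+A)(23) = 43
Step 4: Merge F(27) + (B+((H+I)+A))(43) = 70
Read each symbol's code off the tree from the root (left child = 0, right child = 1).

Codes:
  I: 1101 (length 4)
  A: 111 (length 3)
  H: 1100 (length 4)
  F: 0 (length 1)
  B: 10 (length 2)
Average code length: 147/70 = 2.1000 bits/symbol


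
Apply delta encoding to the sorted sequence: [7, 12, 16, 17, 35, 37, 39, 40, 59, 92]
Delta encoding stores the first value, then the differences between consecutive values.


First value: 7
Deltas:
  12 - 7 = 5
  16 - 12 = 4
  17 - 16 = 1
  35 - 17 = 18
  37 - 35 = 2
  39 - 37 = 2
  40 - 39 = 1
  59 - 40 = 19
  92 - 59 = 33


Delta encoded: [7, 5, 4, 1, 18, 2, 2, 1, 19, 33]


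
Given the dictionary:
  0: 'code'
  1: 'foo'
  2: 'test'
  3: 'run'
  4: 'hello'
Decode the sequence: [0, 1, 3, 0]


Look up each index in the dictionary:
  0 -> 'code'
  1 -> 'foo'
  3 -> 'run'
  0 -> 'code'

Decoded: "code foo run code"


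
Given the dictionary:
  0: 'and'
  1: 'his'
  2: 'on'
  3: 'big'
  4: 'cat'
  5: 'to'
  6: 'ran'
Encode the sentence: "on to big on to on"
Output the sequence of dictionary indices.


Look up each word in the dictionary:
  'on' -> 2
  'to' -> 5
  'big' -> 3
  'on' -> 2
  'to' -> 5
  'on' -> 2

Encoded: [2, 5, 3, 2, 5, 2]


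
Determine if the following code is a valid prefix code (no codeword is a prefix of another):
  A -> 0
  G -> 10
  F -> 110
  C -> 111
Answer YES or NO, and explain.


Checking each pair (does one codeword prefix another?):
  A='0' vs G='10': no prefix
  A='0' vs F='110': no prefix
  A='0' vs C='111': no prefix
  G='10' vs A='0': no prefix
  G='10' vs F='110': no prefix
  G='10' vs C='111': no prefix
  F='110' vs A='0': no prefix
  F='110' vs G='10': no prefix
  F='110' vs C='111': no prefix
  C='111' vs A='0': no prefix
  C='111' vs G='10': no prefix
  C='111' vs F='110': no prefix
No violation found over all pairs.

YES -- this is a valid prefix code. No codeword is a prefix of any other codeword.


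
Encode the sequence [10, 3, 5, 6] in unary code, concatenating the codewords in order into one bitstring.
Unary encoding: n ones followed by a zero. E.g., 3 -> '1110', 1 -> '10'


Encode each number as n ones followed by a terminating 0:
  10 -> 11111111110 (11 bits)
  3 -> 1110 (4 bits)
  5 -> 111110 (6 bits)
  6 -> 1111110 (7 bits)
Total length = 11 + 4 + 6 + 7 = 28 bits.

Unary([10, 3, 5, 6]) = 1111111111011101111101111110 (28 bits)


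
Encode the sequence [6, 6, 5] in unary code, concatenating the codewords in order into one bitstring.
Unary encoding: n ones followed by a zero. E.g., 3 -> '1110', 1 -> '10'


Encode each number as n ones followed by a terminating 0:
  6 -> 1111110 (7 bits)
  6 -> 1111110 (7 bits)
  5 -> 111110 (6 bits)
Total length = 7 + 7 + 6 = 20 bits.

Unary([6, 6, 5]) = 11111101111110111110 (20 bits)


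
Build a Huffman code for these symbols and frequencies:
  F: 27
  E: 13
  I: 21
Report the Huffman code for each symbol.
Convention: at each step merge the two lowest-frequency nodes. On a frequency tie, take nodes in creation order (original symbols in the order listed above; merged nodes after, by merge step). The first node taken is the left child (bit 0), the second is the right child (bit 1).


Huffman tree construction:
Step 1: Merge E(13) + I(21) = 34
Step 2: Merge F(27) + (E+I)(34) = 61
Read each symbol's code off the tree from the root (left child = 0, right child = 1).

Codes:
  F: 0 (length 1)
  E: 10 (length 2)
  I: 11 (length 2)
Average code length: 95/61 = 1.5574 bits/symbol


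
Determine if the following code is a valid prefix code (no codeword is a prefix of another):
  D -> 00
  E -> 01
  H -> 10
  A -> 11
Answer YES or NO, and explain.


Checking each pair (does one codeword prefix another?):
  D='00' vs E='01': no prefix
  D='00' vs H='10': no prefix
  D='00' vs A='11': no prefix
  E='01' vs D='00': no prefix
  E='01' vs H='10': no prefix
  E='01' vs A='11': no prefix
  H='10' vs D='00': no prefix
  H='10' vs E='01': no prefix
  H='10' vs A='11': no prefix
  A='11' vs D='00': no prefix
  A='11' vs E='01': no prefix
  A='11' vs H='10': no prefix
No violation found over all pairs.

YES -- this is a valid prefix code. No codeword is a prefix of any other codeword.


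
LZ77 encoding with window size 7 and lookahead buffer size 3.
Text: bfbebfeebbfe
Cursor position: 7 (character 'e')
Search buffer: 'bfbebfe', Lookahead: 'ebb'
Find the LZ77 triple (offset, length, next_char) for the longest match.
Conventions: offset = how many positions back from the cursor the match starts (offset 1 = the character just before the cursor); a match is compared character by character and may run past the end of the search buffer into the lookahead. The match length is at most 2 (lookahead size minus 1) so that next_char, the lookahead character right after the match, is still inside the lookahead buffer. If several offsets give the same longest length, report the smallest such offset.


Try each offset into the search buffer:
  offset=1 (pos 6, char 'e'): match length 1
  offset=2 (pos 5, char 'f'): match length 0
  offset=3 (pos 4, char 'b'): match length 0
  offset=4 (pos 3, char 'e'): match length 2
  offset=5 (pos 2, char 'b'): match length 0
  offset=6 (pos 1, char 'f'): match length 0
  offset=7 (pos 0, char 'b'): match length 0
Longest match has length 2 at offset 4.
next_char = character at position 7 + 2 = 9 -> 'b'

Best match: offset=4, length=2 (matching 'eb' starting at position 3)
LZ77 triple: (4, 2, 'b')
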